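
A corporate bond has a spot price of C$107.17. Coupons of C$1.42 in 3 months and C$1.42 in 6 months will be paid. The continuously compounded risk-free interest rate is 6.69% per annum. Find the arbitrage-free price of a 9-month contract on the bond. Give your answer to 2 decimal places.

PV(coupons) I = 1.42·e^(−0.0669·3/12) + 1.42·e^(−0.0669·6/12)
I = 1.3964 + 1.3733 = 2.7697
F = (S − I)·e^(rT) = (107.17 − 2.7697) · e^(0.0669·9/12)
= 104.4003 · e^0.050175 = 104.4003 × 1.051455 = C$109.77

C$109.77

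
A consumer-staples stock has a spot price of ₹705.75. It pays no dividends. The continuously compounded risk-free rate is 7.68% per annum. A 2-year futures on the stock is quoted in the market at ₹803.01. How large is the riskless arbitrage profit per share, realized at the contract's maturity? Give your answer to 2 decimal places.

Fair futures: F* = S·e^(carry·T), with carry = r = 0.0768
F* = 705.75 · e^(0.0768 × 2) = 705.75 · e^0.153600 = 705.75 × 1.166024 = ₹822.9214
Market ₹803.01 < fair ₹822.9214: forward underpriced → reverse cash-and-carry (short spot, go long the forward).
At maturity, profit = |F_mkt − F*| = |803.01 − 822.9214| = ₹19.91 per share

₹19.91 per share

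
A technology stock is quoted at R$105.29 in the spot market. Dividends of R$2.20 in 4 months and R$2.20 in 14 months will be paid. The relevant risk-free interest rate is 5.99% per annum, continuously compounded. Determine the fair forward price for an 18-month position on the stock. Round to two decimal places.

R$110.58

PV(dividends) I = 2.20·e^(−0.0599·4/12) + 2.20·e^(−0.0599·14/12)
I = 2.1565 + 2.0515 = 4.2080
F = (S − I)·e^(rT) = (105.29 − 4.2080) · e^(0.0599·18/12)
= 101.0820 · e^0.089850 = 101.0820 × 1.094010 = R$110.58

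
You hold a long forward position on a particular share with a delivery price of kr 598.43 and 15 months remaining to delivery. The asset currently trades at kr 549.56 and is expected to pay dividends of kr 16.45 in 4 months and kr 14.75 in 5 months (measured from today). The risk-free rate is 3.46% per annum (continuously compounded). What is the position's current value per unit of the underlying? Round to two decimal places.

PV(remaining dividends) I = 16.45·e^(−0.0346·4/12) + 14.75·e^(−0.0346·5/12) = 30.8002
Current forward F = (S − I)·e^(rT) = (549.56 − 30.8002)·e^(0.0346·15/12) = 518.7598 × 1.044199 = 541.6885
Value (long) = (F − K)·e^(−rT) = (541.6885 − 598.43) × 0.957672 = -54.3397
Value = -kr 54.34

-kr 54.34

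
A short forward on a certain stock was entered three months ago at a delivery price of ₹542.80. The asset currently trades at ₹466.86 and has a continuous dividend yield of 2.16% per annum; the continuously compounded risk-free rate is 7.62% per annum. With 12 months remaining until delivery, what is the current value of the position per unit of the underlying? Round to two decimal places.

₹46.09

Current fair forward for the remaining 12 months: F = S·e^((r − q)·T), (r − q) = 0.0762 − 0.0216 = 0.0546
F = 466.86 · e^(0.0546 × 12/12) = 466.86 × 1.056118 = 493.0592
Value of long forward = (F − K)·e^(−rT) = (493.0592 − 542.80) · e^(−0.0762·12/12)
= -49.7408 × 0.926631 = -46.09
Short position value = −(long value) = ₹46.09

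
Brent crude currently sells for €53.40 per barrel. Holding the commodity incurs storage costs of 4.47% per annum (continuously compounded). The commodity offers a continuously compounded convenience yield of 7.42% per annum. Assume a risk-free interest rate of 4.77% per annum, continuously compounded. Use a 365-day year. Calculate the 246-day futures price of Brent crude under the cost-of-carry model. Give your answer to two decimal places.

€54.06 per barrel

Net carry = r + u − y = 0.0477 + 0.0447 − 0.0742 = 0.0182
F = S·e^((r+u−y)T) = 53.40 · e^(0.0182 × 246/365) = 53.40 · e^0.012266
= 53.40 × 1.012342 = €54.06 per barrel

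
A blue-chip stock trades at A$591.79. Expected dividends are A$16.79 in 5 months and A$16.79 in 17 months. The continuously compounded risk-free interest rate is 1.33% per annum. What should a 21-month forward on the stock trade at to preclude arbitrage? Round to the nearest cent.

A$571.77

PV(dividends) I = 16.79·e^(−0.0133·5/12) + 16.79·e^(−0.0133·17/12)
I = 16.6972 + 16.4766 = 33.1738
F = (S − I)·e^(rT) = (591.79 − 33.1738) · e^(0.0133·21/12)
= 558.6162 · e^0.023275 = 558.6162 × 1.023548 = A$571.77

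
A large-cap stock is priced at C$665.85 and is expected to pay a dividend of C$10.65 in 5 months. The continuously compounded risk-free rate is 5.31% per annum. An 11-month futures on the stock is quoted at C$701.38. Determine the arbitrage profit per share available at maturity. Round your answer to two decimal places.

PV(dividends) I = 10.65·e^(−0.0531·5/12) = 10.4170
Fair futures F* = (S − I)·e^(rT) = (665.85 − 10.4170)·e^0.048675 = 655.4330 × 1.049879 = 688.1253
Market C$701.38 > fair 688.1253: forward overpriced → cash-and-carry (borrow at r, buy the stock and collect the dividends, short the forward).
Profit at T = |F_mkt − F*| = |701.38 − 688.1253| = C$13.25 per share

C$13.25 per share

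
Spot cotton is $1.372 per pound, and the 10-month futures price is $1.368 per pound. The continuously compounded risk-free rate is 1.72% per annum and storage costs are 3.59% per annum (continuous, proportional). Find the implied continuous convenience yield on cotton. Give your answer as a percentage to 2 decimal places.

5.66%

F = S·e^((r+u−y)T) ⇒ (r+u−y) = ln(F/S)/T
ln(1.368/1.372) = -0.002920; /T ⇒ -0.003504
y = r + u − ln(F/S)/T = 0.0172 + 0.0359 + 0.003504 = 0.056604
y = 5.66%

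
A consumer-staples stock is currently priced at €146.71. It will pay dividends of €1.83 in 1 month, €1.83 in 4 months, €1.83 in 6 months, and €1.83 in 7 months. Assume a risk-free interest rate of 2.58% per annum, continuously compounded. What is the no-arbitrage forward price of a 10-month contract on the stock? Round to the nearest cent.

€142.49

PV(dividends) I = 1.83·e^(−0.0258·1/12) + 1.83·e^(−0.0258·4/12) + 1.83·e^(−0.0258·6/12) + 1.83·e^(−0.0258·7/12)
I = 1.8261 + 1.8143 + 1.8065 + 1.8027 = 7.2496
F = (S − I)·e^(rT) = (146.71 − 7.2496) · e^(0.0258·10/12)
= 139.4604 · e^0.021500 = 139.4604 × 1.021733 = €142.49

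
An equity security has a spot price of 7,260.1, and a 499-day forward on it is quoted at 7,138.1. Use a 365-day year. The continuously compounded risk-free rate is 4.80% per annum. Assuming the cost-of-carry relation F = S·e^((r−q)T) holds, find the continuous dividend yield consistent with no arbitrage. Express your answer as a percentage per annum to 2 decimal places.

From F = S·e^((r−q)T): (r − q) = ln(F/S)/T
ln(7138.1/7260.1) = ln(0.983196) = -0.016947
(r − q) = -0.016947 / (499/365) = -0.012396
q = r − ln(F/S)/T = 0.0480 + 0.012396 = 0.060396
q = 6.04%

6.04%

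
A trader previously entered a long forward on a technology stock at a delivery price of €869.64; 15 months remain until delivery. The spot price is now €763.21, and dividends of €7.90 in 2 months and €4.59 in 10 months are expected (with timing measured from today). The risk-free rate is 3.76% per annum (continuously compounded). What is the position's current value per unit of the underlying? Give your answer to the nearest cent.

PV(remaining dividends) I = 7.90·e^(−0.0376·2/12) + 4.59·e^(−0.0376·10/12) = 12.2991
Current forward F = (S − I)·e^(rT) = (763.21 − 12.2991)·e^(0.0376·15/12) = 750.9109 × 1.048122 = 787.0462
Value (long) = (F − K)·e^(−rT) = (787.0462 − 869.64) × 0.954087 = -78.8017
Value = -€78.80

-€78.80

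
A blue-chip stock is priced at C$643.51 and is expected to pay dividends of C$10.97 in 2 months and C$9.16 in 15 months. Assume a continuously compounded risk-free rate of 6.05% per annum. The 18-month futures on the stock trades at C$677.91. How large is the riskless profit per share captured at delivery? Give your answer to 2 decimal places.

PV(dividends) I = 10.97·e^(−0.0605·2/12) + 9.16·e^(−0.0605·15/12) = 19.3528
Fair futures F* = (S − I)·e^(rT) = (643.51 − 19.3528)·e^0.090750 = 624.1572 × 1.094995 = 683.4490
Market C$677.91 < fair 683.4490: forward underpriced → reverse cash-and-carry (short the stock, invest proceeds at r, pay the dividends, go long the forward).
Profit at T = |F_mkt − F*| = |677.91 − 683.4490| = C$5.54 per share

C$5.54 per share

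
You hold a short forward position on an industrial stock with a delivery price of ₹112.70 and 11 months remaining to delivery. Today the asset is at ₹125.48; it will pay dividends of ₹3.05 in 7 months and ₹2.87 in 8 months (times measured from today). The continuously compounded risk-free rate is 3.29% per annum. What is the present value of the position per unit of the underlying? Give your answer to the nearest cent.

-₹10.33

PV(remaining dividends) I = 3.05·e^(−0.0329·7/12) + 2.87·e^(−0.0329·8/12) = 5.7998
Current forward F = (S − I)·e^(rT) = (125.48 − 5.7998)·e^(0.0329·11/12) = 119.6802 × 1.030618 = 123.3446
Value (long) = (F − K)·e^(−rT) = (123.3446 − 112.70) × 0.970292 = 10.3284
Short position value = −(long value) = -₹10.33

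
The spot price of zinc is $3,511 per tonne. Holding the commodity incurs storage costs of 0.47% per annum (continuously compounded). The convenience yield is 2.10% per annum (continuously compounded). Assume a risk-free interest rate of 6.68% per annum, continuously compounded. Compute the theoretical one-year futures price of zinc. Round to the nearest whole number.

$3,693 per tonne

Net carry = r + u − y = 0.0668 + 0.0047 − 0.0210 = 0.0505
F = S·e^((r+u−y)T) = 3511 · e^(0.0505 × 12/12) = 3511 · e^0.050500
= 3511 × 1.051797 = $3,693 per tonne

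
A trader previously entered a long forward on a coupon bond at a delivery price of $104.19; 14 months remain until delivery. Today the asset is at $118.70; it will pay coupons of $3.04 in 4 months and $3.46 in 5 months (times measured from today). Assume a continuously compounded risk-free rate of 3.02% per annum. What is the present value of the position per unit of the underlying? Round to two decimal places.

PV(remaining coupons) I = 3.04·e^(−0.0302·4/12) + 3.46·e^(−0.0302·5/12) = 6.4263
Current forward F = (S − I)·e^(rT) = (118.70 − 6.4263)·e^(0.0302·14/12) = 112.2737 × 1.035861 = 116.2999
Value (long) = (F − K)·e^(−rT) = (116.2999 − 104.19) × 0.965380 = 11.6907
Value = $11.69

$11.69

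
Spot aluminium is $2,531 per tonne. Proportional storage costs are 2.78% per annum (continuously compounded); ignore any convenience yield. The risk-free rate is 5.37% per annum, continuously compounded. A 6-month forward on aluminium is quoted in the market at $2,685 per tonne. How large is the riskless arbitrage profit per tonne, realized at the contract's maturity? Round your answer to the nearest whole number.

$49 per tonne

Fair forward: F* = S·e^(carry·T), with carry = (r + u) = 0.0537 + 0.0278 = 0.0815
F* = 2531 · e^(0.0815 × 6/12) = 2531 · e^0.040750 = 2531 × 1.041592 = $2636.2694
Market $2685 > fair $2636.2694: forward overpriced → cash-and-carry (buy spot, short the forward).
At maturity, profit = |F_mkt − F*| = |2685 − 2636.2694| = $49 per tonne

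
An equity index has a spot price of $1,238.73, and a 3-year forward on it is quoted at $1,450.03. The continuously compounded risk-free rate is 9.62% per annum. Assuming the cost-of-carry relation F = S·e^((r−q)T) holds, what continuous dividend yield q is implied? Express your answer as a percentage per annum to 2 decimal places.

4.37%

From F = S·e^((r−q)T): (r − q) = ln(F/S)/T
ln(1450.03/1238.73) = ln(1.170578) = 0.157498
(r − q) = 0.157498 / (3) = 0.052499
q = r − ln(F/S)/T = 0.0962 − 0.052499 = 0.043701
q = 4.37%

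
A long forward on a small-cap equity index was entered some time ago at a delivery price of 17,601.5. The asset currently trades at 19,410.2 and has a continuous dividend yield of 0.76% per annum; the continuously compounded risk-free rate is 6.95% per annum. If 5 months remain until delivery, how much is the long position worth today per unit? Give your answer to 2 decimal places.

2249.73

Current fair forward for the remaining 5 months: F = S·e^((r − q)·T), (r − q) = 0.0695 − 0.0076 = 0.0619
F = 19410.2 · e^(0.0619 × 5/12) = 19410.2 × 1.02612715 = 19917.3332
Value of long forward = (F − K)·e^(−rT) = (19917.3332 − 17601.5) · e^(−0.0695·5/12)
= 2315.8332 × 0.97145694 = 2249.73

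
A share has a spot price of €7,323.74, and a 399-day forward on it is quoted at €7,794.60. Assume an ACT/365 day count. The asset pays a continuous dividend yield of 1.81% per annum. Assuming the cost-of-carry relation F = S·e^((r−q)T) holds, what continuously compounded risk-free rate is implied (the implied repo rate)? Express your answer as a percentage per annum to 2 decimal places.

From F = S·e^((r−q)T): (r − q) = ln(F/S)/T
ln(7794.60/7323.74) = ln(1.064292) = 0.062310
(r − q) = 0.062310 / (399/365) = 0.057000
r = ln(F/S)/T + q = 0.057000 + 0.0181 = 0.075100
r = 7.51%

7.51%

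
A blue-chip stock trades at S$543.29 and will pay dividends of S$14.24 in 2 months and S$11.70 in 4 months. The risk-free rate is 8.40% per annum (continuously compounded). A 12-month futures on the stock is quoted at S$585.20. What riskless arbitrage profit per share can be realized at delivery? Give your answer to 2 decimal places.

S$21.95 per share

PV(dividends) I = 14.24·e^(−0.0840·2/12) + 11.70·e^(−0.0840·4/12) = 25.4190
Fair futures F* = (S − I)·e^(rT) = (543.29 − 25.4190)·e^0.084000 = 517.8710 × 1.087629 = 563.2515
Market S$585.20 > fair 563.2515: forward overpriced → cash-and-carry (borrow at r, buy the stock and collect the dividends, short the forward).
Profit at T = |F_mkt − F*| = |585.20 − 563.2515| = S$21.95 per share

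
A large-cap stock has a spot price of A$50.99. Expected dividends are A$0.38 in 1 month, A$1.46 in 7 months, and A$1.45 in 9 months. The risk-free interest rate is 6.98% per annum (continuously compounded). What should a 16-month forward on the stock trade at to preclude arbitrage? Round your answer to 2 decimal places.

PV(dividends) I = 0.38·e^(−0.0698·1/12) + 1.46·e^(−0.0698·7/12) + 1.45·e^(−0.0698·9/12)
I = 0.3778 + 1.4017 + 1.3760 = 3.1555
F = (S − I)·e^(rT) = (50.99 − 3.1555) · e^(0.0698·16/12)
= 47.8345 · e^0.093067 = 47.8345 × 1.097535 = A$52.50

A$52.50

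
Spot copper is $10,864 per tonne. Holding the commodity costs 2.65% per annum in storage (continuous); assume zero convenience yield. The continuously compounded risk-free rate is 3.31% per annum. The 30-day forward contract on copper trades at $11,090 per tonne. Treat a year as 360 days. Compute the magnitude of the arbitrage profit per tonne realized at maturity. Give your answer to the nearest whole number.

$172 per tonne

Fair forward: F* = S·e^(carry·T), with carry = (r + u) = 0.0331 + 0.0265 = 0.0596
F* = 10864 · e^(0.0596 × 30/360) = 10864 · e^0.004967 = 10864 × 1.004979 = $10918.0919
Market $11090 > fair $10918.0919: forward overpriced → cash-and-carry (buy spot, short the forward).
At maturity, profit = |F_mkt − F*| = |11090 − 10918.0919| = $172 per tonne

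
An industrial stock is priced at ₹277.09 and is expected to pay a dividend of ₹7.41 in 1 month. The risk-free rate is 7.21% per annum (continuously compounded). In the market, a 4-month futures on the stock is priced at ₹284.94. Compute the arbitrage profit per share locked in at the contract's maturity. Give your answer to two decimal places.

PV(dividends) I = 7.41·e^(−0.0721·1/12) = 7.3656
Fair futures F* = (S − I)·e^(rT) = (277.09 − 7.3656)·e^0.024033 = 269.7244 × 1.024324 = 276.2852
Market ₹284.94 > fair 276.2852: forward overpriced → cash-and-carry (borrow at r, buy the stock and collect the dividends, short the forward).
Profit at T = |F_mkt − F*| = |284.94 − 276.2852| = ₹8.65 per share

₹8.65 per share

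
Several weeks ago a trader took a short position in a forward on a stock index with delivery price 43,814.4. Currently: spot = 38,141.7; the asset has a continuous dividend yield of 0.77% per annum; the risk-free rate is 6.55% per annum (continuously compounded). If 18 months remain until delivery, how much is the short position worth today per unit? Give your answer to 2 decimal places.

Current fair forward for the remaining 18 months: F = S·e^((r − q)·T), (r − q) = 0.0655 − 0.0077 = 0.0578
F = 38141.7 · e^(0.0578 × 18/12) = 38141.7 × 1.09056946 = 41596.1732
Value of long forward = (F − K)·e^(−rT) = (41596.1732 − 43814.4) · e^(−0.0655·18/12)
= -2218.2268 × 0.90642227 = -2010.65
Short position value = −(long value) = 2010.65

2010.65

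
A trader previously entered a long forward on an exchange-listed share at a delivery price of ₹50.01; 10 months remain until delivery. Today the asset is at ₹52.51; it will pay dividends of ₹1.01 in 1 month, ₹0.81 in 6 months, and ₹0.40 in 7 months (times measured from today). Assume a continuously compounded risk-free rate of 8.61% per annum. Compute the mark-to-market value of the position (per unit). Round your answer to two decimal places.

PV(remaining dividends) I = 1.01·e^(−0.0861·1/12) + 0.81·e^(−0.0861·6/12) + 0.40·e^(−0.0861·7/12) = 2.1591
Current forward F = (S − I)·e^(rT) = (52.51 − 2.1591)·e^(0.0861·10/12) = 50.3509 × 1.074387 = 54.0964
Value (long) = (F − K)·e^(−rT) = (54.0964 − 50.01) × 0.930764 = 3.8035
Value = ₹3.80

₹3.80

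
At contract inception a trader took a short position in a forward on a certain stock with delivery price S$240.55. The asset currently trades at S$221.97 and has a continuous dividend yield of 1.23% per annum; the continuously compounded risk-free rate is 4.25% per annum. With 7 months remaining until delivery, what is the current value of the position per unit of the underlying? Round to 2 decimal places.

S$14.28

Current fair forward for the remaining 7 months: F = S·e^((r − q)·T), (r − q) = 0.0425 − 0.0123 = 0.0302
F = 221.97 · e^(0.0302 × 7/12) = 221.97 × 1.017773 = 225.9151
Value of long forward = (F − K)·e^(−rT) = (225.9151 − 240.55) · e^(−0.0425·7/12)
= -14.6349 × 0.975513 = -14.28
Short position value = −(long value) = S$14.28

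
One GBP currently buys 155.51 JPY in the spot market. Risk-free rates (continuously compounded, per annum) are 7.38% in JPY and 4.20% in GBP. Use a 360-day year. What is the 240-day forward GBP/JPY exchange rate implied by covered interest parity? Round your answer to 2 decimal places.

F = S·e^((r_JPY − r_GBP)T) = 155.51 · e^((0.0738 − 0.0420) × 240/360)
= 155.51 · e^0.021200 = 155.51 × 1.021426
F = 158.84 JPY per GBP

158.84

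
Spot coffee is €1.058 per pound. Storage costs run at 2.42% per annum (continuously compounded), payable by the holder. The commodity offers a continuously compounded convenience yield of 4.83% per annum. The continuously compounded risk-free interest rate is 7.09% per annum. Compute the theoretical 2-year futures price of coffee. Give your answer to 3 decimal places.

€1.162 per pound

Net carry = r + u − y = 0.0709 + 0.0242 − 0.0483 = 0.0468
F = S·e^((r+u−y)T) = 1.058 · e^(0.0468 × 2) = 1.058 · e^0.093600
= 1.058 × 1.098120 = €1.162 per pound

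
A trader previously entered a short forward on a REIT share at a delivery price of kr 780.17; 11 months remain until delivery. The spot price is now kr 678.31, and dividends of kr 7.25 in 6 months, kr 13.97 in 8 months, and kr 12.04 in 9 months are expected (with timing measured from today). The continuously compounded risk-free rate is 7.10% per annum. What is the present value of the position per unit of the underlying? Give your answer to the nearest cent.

kr 84.44

PV(remaining dividends) I = 7.25·e^(−0.0710·6/12) + 13.97·e^(−0.0710·8/12) + 12.04·e^(−0.0710·9/12) = 31.7369
Current forward F = (S − I)·e^(rT) = (678.31 − 31.7369)·e^(0.0710·11/12) = 646.5731 × 1.067248 = 690.0538
Value (long) = (F − K)·e^(−rT) = (690.0538 − 780.17) × 0.936989 = -84.4379
Short position value = −(long value) = kr 84.44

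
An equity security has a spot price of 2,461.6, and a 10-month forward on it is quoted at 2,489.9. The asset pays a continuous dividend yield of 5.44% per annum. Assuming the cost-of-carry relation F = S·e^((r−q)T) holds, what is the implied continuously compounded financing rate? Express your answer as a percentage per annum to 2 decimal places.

6.81%

From F = S·e^((r−q)T): (r − q) = ln(F/S)/T
ln(2489.9/2461.6) = ln(1.011497) = 0.011431
(r − q) = 0.011431 / (10/12) = 0.013717
r = ln(F/S)/T + q = 0.013717 + 0.0544 = 0.068117
r = 6.81%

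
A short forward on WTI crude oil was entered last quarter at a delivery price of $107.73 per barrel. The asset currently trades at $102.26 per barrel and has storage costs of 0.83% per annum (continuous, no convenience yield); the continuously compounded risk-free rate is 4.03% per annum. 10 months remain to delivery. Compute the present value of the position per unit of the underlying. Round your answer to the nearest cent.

Current fair forward for the remaining 10 months: F = S·e^((r + u)·T), (r + u) = 0.0403 + 0.0083 = 0.0486
F = 102.26 · e^(0.0486 × 10/12) = 102.26 × 1.041331 = 106.4865
Value of long forward = (F − K)·e^(−rT) = (106.4865 − 107.73) · e^(−0.0403·10/12)
= -1.2435 × 0.966974 = -1.20
Short position value = −(long value) = $1.20

$1.20 per barrel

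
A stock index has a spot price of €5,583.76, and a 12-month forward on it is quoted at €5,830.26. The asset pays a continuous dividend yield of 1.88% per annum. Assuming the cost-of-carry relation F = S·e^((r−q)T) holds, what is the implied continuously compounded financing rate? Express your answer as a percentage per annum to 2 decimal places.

6.20%

From F = S·e^((r−q)T): (r − q) = ln(F/S)/T
ln(5830.26/5583.76) = ln(1.044146) = 0.043199
(r − q) = 0.043199 / (12/12) = 0.043199
r = ln(F/S)/T + q = 0.043199 + 0.0188 = 0.061999
r = 6.20%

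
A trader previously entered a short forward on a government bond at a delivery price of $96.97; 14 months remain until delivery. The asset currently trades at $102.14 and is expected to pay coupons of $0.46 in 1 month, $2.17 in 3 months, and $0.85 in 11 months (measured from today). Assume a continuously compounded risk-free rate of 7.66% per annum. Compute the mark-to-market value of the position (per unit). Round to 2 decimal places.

-$10.08

PV(remaining coupons) I = 0.46·e^(−0.0766·1/12) + 2.17·e^(−0.0766·3/12) + 0.85·e^(−0.0766·11/12) = 3.3783
Current forward F = (S − I)·e^(rT) = (102.14 − 3.3783)·e^(0.0766·14/12) = 98.7617 × 1.093482 = 107.9941
Value (long) = (F − K)·e^(−rT) = (107.9941 − 96.97) × 0.914510 = 10.0816
Short position value = −(long value) = -$10.08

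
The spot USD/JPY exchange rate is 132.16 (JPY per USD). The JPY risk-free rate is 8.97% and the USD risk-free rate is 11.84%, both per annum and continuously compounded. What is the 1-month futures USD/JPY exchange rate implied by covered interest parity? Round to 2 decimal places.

131.84

F = S·e^((r_JPY − r_USD)T) = 132.16 · e^((0.0897 − 0.1184) × 1/12)
= 132.16 · e^-0.002392 = 132.16 × 0.997611
F = 131.84 JPY per USD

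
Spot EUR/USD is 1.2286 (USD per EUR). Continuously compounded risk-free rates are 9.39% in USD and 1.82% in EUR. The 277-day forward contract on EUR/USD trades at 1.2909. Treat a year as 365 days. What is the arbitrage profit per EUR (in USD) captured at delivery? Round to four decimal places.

Fair forward: F* = S·e^(carry·T), with carry = (r_USD − r_EUR) = 0.0939 − 0.0182 = 0.0757
F* = 1.2286 · e^(0.0757 × 277/365) = 1.2286 · e^0.057449 = 1.2286 × 1.059131 = 1.3012
Market 1.2909 < fair 1.3012: forward underpriced → reverse cash-and-carry (short spot, go long the forward).
At maturity, profit = |F_mkt − F*| = |1.2909 − 1.3012| = 0.0103 per EUR (in USD)

0.0103 per EUR (in USD)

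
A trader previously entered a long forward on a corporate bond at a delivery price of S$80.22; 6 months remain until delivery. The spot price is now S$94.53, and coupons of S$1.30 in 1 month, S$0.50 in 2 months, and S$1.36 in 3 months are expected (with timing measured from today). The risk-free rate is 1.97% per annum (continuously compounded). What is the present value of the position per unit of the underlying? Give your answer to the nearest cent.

S$11.95

PV(remaining coupons) I = 1.30·e^(−0.0197·1/12) + 0.50·e^(−0.0197·2/12) + 1.36·e^(−0.0197·3/12) = 3.1495
Current forward F = (S − I)·e^(rT) = (94.53 − 3.1495)·e^(0.0197·6/12) = 91.3805 × 1.009899 = 92.2851
Value (long) = (F − K)·e^(−rT) = (92.2851 − 80.22) × 0.990198 = 11.9468
Value = S$11.95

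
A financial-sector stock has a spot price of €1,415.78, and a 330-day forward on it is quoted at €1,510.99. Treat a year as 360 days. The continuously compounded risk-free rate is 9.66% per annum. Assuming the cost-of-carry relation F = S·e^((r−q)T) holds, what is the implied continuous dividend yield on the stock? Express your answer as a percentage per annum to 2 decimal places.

From F = S·e^((r−q)T): (r − q) = ln(F/S)/T
ln(1510.99/1415.78) = ln(1.067249) = 0.065084
(r − q) = 0.065084 / (330/360) = 0.071001
q = r − ln(F/S)/T = 0.0966 − 0.071001 = 0.025599
q = 2.56%

2.56%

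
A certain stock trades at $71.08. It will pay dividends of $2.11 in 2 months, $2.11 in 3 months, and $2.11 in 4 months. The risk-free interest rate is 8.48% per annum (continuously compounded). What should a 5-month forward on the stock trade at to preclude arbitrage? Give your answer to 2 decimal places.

PV(dividends) I = 2.11·e^(−0.0848·2/12) + 2.11·e^(−0.0848·3/12) + 2.11·e^(−0.0848·4/12)
I = 2.0804 + 2.0657 + 2.0512 = 6.1973
F = (S − I)·e^(rT) = (71.08 − 6.1973) · e^(0.0848·5/12)
= 64.8827 · e^0.035333 = 64.8827 × 1.035965 = $67.22

$67.22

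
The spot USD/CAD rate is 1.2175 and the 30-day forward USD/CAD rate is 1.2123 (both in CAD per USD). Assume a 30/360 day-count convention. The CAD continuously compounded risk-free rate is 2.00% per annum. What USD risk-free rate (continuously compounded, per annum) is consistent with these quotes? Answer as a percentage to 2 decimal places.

F = S·e^((r_CAD − r_USD)T) ⇒ r_USD = r_CAD − ln(F/S)/T
ln(1.2123/1.2175) = -0.004280; /(30/360) = -0.051360
r_USD = 0.0200 + 0.051360 = 0.071360
r_USD = 7.14%

7.14%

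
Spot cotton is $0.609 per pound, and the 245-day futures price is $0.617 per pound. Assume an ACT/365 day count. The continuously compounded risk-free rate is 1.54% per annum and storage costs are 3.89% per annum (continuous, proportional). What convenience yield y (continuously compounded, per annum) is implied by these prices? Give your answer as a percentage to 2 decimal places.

3.49%

F = S·e^((r+u−y)T) ⇒ (r+u−y) = ln(F/S)/T
ln(0.617/0.609) = 0.013051; /T ⇒ 0.019443
y = r + u − ln(F/S)/T = 0.0154 + 0.0389 − 0.019443 = 0.034857
y = 3.49%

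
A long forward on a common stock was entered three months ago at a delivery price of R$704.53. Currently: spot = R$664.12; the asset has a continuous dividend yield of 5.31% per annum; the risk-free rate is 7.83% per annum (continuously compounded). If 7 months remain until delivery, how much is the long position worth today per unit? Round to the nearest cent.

Current fair forward for the remaining 7 months: F = S·e^((r − q)·T), (r − q) = 0.0783 − 0.0531 = 0.0252
F = 664.12 · e^(0.0252 × 7/12) = 664.12 × 1.014809 = 673.9550
Value of long forward = (F − K)·e^(−rT) = (673.9550 − 704.53) · e^(−0.0783·7/12)
= -30.5750 × 0.955352 = -29.21

-R$29.21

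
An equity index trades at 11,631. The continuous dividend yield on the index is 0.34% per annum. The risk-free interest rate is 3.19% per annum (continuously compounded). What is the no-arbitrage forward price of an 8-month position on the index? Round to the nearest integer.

F = S·e^((r − q)T) = 11631 · e^((0.0319 − 0.0034) × 8/12)
= 11631 · e^0.019000 = 11631 × 1.019182
F = 11,854

11,854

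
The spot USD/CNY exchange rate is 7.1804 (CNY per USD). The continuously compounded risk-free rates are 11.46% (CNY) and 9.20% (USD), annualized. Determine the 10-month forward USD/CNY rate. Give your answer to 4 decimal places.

F = S·e^((r_CNY − r_USD)T) = 7.1804 · e^((0.1146 − 0.0920) × 10/12)
= 7.1804 · e^0.018833 = 7.1804 × 1.019011
F = 7.3169 CNY per USD

7.3169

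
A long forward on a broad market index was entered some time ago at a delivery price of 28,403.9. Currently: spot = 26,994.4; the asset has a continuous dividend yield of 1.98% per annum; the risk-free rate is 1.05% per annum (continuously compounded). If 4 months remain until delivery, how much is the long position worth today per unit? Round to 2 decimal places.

-1487.84

Current fair forward for the remaining 4 months: F = S·e^((r − q)·T), (r − q) = 0.0105 − 0.0198 = -0.0093
F = 26994.4 · e^(-0.0093 × 4/12) = 26994.4 × 0.99690480 = 26910.8469
Value of long forward = (F − K)·e^(−rT) = (26910.8469 − 28403.9) · e^(−0.0105·4/12)
= -1493.0531 × 0.99650612 = -1487.84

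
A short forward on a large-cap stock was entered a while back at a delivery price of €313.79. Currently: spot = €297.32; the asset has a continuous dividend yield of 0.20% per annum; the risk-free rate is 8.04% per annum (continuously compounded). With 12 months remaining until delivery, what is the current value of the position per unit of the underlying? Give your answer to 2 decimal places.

Current fair forward for the remaining 12 months: F = S·e^((r − q)·T), (r − q) = 0.0804 − 0.0020 = 0.0784
F = 297.32 · e^(0.0784 × 12/12) = 297.32 × 1.081555 = 321.5679
Value of long forward = (F − K)·e^(−rT) = (321.5679 − 313.79) · e^(−0.0804·12/12)
= 7.7779 × 0.922747 = 7.18
Short position value = −(long value) = -€7.18

-€7.18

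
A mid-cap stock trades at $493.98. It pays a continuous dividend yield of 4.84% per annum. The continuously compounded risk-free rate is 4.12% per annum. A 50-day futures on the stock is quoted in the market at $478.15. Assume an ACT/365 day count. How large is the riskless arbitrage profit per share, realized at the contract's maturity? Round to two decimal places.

$15.34 per share

Fair futures: F* = S·e^(carry·T), with carry = (r − q) = 0.0412 − 0.0484 = -0.0072
F* = 493.98 · e^(-0.0072 × 50/365) = 493.98 · e^-0.000986 = 493.98 × 0.999014 = $493.4929
Market $478.15 < fair $493.4929: forward underpriced → reverse cash-and-carry (short spot, go long the forward).
At maturity, profit = |F_mkt − F*| = |478.15 − 493.4929| = $15.34 per share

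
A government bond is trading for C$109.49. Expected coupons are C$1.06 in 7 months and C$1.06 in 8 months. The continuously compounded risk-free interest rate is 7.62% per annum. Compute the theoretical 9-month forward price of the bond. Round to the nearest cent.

C$113.79

PV(coupons) I = 1.06·e^(−0.0762·7/12) + 1.06·e^(−0.0762·8/12)
I = 1.0139 + 1.0075 = 2.0214
F = (S − I)·e^(rT) = (109.49 − 2.0214) · e^(0.0762·9/12)
= 107.4686 · e^0.057150 = 107.4686 × 1.058815 = C$113.79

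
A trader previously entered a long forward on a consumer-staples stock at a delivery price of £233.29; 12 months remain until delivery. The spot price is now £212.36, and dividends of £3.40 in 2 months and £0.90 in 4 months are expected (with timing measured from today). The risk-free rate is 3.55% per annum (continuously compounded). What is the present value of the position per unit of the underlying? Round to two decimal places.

PV(remaining dividends) I = 3.40·e^(−0.0355·2/12) + 0.90·e^(−0.0355·4/12) = 4.2694
Current forward F = (S − I)·e^(rT) = (212.36 − 4.2694)·e^(0.0355·12/12) = 208.0906 × 1.036138 = 215.6106
Value (long) = (F − K)·e^(−rT) = (215.6106 − 233.29) × 0.965123 = -17.0628
Value = -£17.06

-£17.06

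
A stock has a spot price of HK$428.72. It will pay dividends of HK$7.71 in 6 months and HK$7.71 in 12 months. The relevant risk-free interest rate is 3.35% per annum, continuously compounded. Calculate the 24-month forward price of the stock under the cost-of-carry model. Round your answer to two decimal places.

PV(dividends) I = 7.71·e^(−0.0335·6/12) + 7.71·e^(−0.0335·12/12)
I = 7.5819 + 7.4560 = 15.0379
F = (S − I)·e^(rT) = (428.72 − 15.0379) · e^(0.0335·24/12)
= 413.6821 · e^0.067000 = 413.6821 × 1.069295 = HK$442.35

HK$442.35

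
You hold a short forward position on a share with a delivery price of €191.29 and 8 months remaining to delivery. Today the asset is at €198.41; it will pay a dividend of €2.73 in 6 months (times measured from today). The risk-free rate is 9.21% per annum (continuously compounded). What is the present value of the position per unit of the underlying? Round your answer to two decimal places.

PV(remaining dividends) I = 2.73·e^(−0.0921·6/12) = 2.6071
Current forward F = (S − I)·e^(rT) = (198.41 − 2.6071)·e^(0.0921·8/12) = 195.8029 × 1.063324 = 208.2019
Value (long) = (F − K)·e^(−rT) = (208.2019 − 191.29) × 0.940447 = 15.9047
Short position value = −(long value) = -€15.90

-€15.90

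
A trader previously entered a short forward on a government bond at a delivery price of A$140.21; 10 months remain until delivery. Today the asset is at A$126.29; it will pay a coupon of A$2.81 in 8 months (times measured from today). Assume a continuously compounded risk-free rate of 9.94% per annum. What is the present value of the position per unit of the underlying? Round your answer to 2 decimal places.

A$5.40

PV(remaining coupons) I = 2.81·e^(−0.0994·8/12) = 2.6298
Current forward F = (S − I)·e^(rT) = (126.29 − 2.6298)·e^(0.0994·10/12) = 123.6602 × 1.086361 = 134.3396
Value (long) = (F − K)·e^(−rT) = (134.3396 − 140.21) × 0.920505 = -5.4037
Short position value = −(long value) = A$5.40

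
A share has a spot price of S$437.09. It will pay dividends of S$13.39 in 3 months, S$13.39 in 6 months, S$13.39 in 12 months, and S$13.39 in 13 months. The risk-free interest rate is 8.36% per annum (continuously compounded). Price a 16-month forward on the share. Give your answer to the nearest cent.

PV(dividends) I = 13.39·e^(−0.0836·3/12) + 13.39·e^(−0.0836·6/12) + 13.39·e^(−0.0836·12/12) + 13.39·e^(−0.0836·13/12)
I = 13.1131 + 12.8418 + 12.3161 + 12.2306 = 50.5016
F = (S − I)·e^(rT) = (437.09 − 50.5016) · e^(0.0836·16/12)
= 386.5884 · e^0.111467 = 386.5884 × 1.117917 = S$432.17

S$432.17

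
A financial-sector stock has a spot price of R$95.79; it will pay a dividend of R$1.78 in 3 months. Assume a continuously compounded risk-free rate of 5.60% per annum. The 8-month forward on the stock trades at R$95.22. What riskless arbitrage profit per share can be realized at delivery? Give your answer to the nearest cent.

PV(dividends) I = 1.78·e^(−0.0560·3/12) = 1.7553
Fair forward F* = (S − I)·e^(rT) = (95.79 − 1.7553)·e^0.037333 = 94.0347 × 1.038039 = 97.6117
Market R$95.22 < fair 97.6117: forward underpriced → reverse cash-and-carry (short the stock, invest proceeds at r, pay the dividends, go long the forward).
Profit at T = |F_mkt − F*| = |95.22 − 97.6117| = R$2.39 per share

R$2.39 per share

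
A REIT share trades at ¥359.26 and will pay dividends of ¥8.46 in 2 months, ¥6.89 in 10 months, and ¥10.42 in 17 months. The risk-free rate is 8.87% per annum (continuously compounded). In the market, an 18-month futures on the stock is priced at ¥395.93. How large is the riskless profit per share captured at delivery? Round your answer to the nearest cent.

¥12.87 per share

PV(dividends) I = 8.46·e^(−0.0887·2/12) + 6.89·e^(−0.0887·10/12) + 10.42·e^(−0.0887·17/12) = 23.9245
Fair futures F* = (S − I)·e^(rT) = (359.26 − 23.9245)·e^0.133050 = 335.3355 × 1.142307 = 383.0561
Market ¥395.93 > fair 383.0561: forward overpriced → cash-and-carry (borrow at r, buy the stock and collect the dividends, short the forward).
Profit at T = |F_mkt − F*| = |395.93 − 383.0561| = ¥12.87 per share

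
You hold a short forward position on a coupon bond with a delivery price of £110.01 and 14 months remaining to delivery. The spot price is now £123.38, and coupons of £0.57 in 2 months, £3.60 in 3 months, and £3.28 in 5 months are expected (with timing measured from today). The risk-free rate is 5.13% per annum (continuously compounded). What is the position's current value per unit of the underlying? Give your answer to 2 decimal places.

-£12.43

PV(remaining coupons) I = 0.57·e^(−0.0513·2/12) + 3.60·e^(−0.0513·3/12) + 3.28·e^(−0.0513·5/12) = 7.3299
Current forward F = (S − I)·e^(rT) = (123.38 − 7.3299)·e^(0.0513·14/12) = 116.0501 × 1.061677 = 123.2077
Value (long) = (F − K)·e^(−rT) = (123.2077 − 110.01) × 0.941906 = 12.4310
Short position value = −(long value) = -£12.43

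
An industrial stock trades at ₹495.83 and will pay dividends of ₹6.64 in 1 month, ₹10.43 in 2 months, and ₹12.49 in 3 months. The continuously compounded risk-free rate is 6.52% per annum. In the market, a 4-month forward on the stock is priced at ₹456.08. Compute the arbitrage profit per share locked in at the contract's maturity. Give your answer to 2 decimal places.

₹20.79 per share

PV(dividends) I = 6.64·e^(−0.0652·1/12) + 10.43·e^(−0.0652·2/12) + 12.49·e^(−0.0652·3/12) = 29.2094
Fair forward F* = (S − I)·e^(rT) = (495.83 − 29.2094)·e^0.021733 = 466.6206 × 1.021971 = 476.8727
Market ₹456.08 < fair 476.8727: forward underpriced → reverse cash-and-carry (short the stock, invest proceeds at r, pay the dividends, go long the forward).
Profit at T = |F_mkt − F*| = |456.08 − 476.8727| = ₹20.79 per share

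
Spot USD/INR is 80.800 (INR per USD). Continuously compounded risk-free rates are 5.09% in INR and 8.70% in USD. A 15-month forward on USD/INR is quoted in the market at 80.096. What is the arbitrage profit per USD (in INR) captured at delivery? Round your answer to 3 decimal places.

Fair forward: F* = S·e^(carry·T), with carry = (r_INR − r_USD) = 0.0509 − 0.0870 = -0.0361
F* = 80.800 · e^(-0.0361 × 15/12) = 80.800 · e^-0.045125 = 80.800 × 0.955878 = 77.2349
Market 80.096 > fair 77.2349: forward overpriced → cash-and-carry (buy spot, short the forward).
At maturity, profit = |F_mkt − F*| = |80.096 − 77.2349| = 2.861 per USD (in INR)

2.861 per USD (in INR)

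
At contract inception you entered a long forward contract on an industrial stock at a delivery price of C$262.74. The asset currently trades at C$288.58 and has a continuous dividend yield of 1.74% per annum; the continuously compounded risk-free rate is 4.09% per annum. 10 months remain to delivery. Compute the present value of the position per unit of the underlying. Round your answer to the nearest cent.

C$30.49

Current fair forward for the remaining 10 months: F = S·e^((r − q)·T), (r − q) = 0.0409 − 0.0174 = 0.0235
F = 288.58 · e^(0.0235 × 10/12) = 288.58 × 1.019776 = 294.2870
Value of long forward = (F − K)·e^(−rT) = (294.2870 − 262.74) · e^(−0.0409·10/12)
= 31.5470 × 0.966491 = 30.49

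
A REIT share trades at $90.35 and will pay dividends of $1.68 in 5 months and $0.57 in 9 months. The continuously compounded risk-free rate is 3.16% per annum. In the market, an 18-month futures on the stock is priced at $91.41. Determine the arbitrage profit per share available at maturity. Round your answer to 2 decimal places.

PV(dividends) I = 1.68·e^(−0.0316·5/12) + 0.57·e^(−0.0316·9/12) = 2.2147
Fair futures F* = (S − I)·e^(rT) = (90.35 − 2.2147)·e^0.047400 = 88.1353 × 1.048541 = 92.4135
Market $91.41 < fair 92.4135: forward underpriced → reverse cash-and-carry (short the stock, invest proceeds at r, pay the dividends, go long the forward).
Profit at T = |F_mkt − F*| = |91.41 − 92.4135| = $1.00 per share

$1.00 per share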